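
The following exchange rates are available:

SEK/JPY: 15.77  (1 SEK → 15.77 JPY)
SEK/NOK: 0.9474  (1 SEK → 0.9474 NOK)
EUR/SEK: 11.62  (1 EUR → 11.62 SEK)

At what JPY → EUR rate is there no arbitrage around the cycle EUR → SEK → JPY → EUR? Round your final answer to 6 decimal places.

Known legs of the cycle: 11.62 × 15.77 = 183.2474
For no arbitrage the full-cycle product must be 1, so the missing rate is 1 / 183.2474 ≈ 0.00545710.

0.005457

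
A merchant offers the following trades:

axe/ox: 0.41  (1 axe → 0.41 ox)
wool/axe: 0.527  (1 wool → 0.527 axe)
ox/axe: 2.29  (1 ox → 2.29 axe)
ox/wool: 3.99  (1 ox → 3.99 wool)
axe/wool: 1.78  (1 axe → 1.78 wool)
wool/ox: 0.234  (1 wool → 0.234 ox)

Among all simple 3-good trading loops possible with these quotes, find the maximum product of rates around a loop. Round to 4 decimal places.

ox→axe→wool→ox: 2.29 × 1.78 × 0.234 = 0.95383
ox→wool→axe→ox: 3.99 × 0.527 × 0.41 = 0.86212
Maximum is ox→axe→wool→ox at 0.9538; no arbitrage — every cycle loses value.

0.9538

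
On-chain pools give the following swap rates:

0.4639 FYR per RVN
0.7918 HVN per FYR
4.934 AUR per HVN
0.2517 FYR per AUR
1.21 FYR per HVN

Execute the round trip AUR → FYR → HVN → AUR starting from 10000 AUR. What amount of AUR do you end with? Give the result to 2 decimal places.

9833.27

10000 AUR × 0.2517 = 2517 FYR
2517 FYR × 0.7918 = 1992.9606 HVN
1992.9606 HVN × 4.934 = 9833.2676004 AUR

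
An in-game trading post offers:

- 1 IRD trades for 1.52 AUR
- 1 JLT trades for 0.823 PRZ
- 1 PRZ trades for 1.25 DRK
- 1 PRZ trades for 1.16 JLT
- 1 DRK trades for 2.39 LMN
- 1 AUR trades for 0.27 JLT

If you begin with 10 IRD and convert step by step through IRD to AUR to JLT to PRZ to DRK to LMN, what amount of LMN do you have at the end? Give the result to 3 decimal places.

10.091

10 IRD × 1.52 = 15.2 AUR
15.2 AUR × 0.27 = 4.104 JLT
4.104 JLT × 0.823 = 3.377592 PRZ
3.377592 PRZ × 1.25 = 4.22199 DRK
4.22199 DRK × 2.39 = 10.0905561 LMN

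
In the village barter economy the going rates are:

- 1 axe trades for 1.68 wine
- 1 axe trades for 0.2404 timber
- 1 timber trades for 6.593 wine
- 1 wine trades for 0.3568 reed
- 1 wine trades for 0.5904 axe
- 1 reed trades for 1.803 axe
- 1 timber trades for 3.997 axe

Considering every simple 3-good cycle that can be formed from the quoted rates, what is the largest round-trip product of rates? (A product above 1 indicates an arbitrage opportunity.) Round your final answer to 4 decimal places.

wine→reed→axe→wine: 0.3568 × 1.803 × 1.68 = 1.08076
wine→axe→timber→wine: 0.5904 × 0.2404 × 6.593 = 0.93576
Maximum is wine→reed→axe→wine at 1.0808; arbitrage exists.

1.0808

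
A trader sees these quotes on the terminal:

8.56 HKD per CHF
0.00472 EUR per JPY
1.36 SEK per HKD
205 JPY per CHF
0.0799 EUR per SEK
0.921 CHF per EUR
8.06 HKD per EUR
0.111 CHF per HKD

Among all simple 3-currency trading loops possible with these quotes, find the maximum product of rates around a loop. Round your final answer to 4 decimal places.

JPY→EUR→CHF→JPY: 0.00472 × 0.921 × 205 = 0.89116
HKD→SEK→EUR→HKD: 1.36 × 0.0799 × 8.06 = 0.87583
Maximum is JPY→EUR→CHF→JPY at 0.8912; no arbitrage — every cycle loses value.

0.8912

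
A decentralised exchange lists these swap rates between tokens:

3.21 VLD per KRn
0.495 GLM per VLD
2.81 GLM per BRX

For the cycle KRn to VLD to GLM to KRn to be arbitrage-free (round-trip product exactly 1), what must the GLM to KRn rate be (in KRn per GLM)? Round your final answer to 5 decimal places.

0.62935

Known legs of the cycle: 3.21 × 0.495 = 1.58895
For no arbitrage the full-cycle product must be 1, so the missing rate is 1 / 1.58895 ≈ 0.6293464.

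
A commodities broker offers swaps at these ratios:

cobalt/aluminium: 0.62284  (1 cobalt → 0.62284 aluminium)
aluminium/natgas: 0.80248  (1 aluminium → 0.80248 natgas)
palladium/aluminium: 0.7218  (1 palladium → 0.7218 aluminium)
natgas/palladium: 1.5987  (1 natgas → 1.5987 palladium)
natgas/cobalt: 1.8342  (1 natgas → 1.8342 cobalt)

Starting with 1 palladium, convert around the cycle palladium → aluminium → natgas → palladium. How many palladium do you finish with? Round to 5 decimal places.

0.92602

1 palladium × 0.7218 = 0.7218 aluminium
0.7218 aluminium × 0.80248 = 0.579230064 natgas
0.579230064 natgas × 1.5987 = 0.9260151033168 palladium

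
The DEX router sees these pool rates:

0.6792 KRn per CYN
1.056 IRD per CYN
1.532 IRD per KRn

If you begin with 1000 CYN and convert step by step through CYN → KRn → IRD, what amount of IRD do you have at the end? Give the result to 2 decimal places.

1000 CYN × 0.6792 = 679.2 KRn
679.2 KRn × 1.532 = 1040.5344 IRD

1040.53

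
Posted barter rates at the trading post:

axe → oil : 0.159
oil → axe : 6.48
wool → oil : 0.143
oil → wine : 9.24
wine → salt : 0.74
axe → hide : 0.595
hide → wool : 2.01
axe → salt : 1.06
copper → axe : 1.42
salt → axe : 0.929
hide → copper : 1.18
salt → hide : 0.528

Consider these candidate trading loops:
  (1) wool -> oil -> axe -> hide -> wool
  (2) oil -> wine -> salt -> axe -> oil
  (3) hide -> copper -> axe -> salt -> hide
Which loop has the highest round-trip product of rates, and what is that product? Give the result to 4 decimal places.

1.1082

(1) 0.143 × 6.48 × 0.595 × 2.01 = 1.10822
(2) 9.24 × 0.74 × 0.929 × 0.159 = 1.00999
(3) 1.18 × 1.42 × 1.06 × 0.528 = 0.93780
Highest is cycle (1) at 1.1082 (>1, arbitrage).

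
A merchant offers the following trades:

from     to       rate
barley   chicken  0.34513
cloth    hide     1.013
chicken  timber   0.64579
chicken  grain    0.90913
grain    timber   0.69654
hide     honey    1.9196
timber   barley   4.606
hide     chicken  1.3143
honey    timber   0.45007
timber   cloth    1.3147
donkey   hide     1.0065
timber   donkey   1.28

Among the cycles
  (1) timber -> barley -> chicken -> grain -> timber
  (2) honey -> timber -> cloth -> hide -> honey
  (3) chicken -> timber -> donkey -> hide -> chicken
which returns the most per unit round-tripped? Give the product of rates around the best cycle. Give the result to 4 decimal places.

1.1506

(1) 4.606 × 0.34513 × 0.90913 × 0.69654 = 1.00665
(2) 0.45007 × 1.3147 × 1.013 × 1.9196 = 1.15061
(3) 0.64579 × 1.28 × 1.0065 × 1.3143 = 1.09348
Highest is cycle (2) at 1.1506 (>1, arbitrage).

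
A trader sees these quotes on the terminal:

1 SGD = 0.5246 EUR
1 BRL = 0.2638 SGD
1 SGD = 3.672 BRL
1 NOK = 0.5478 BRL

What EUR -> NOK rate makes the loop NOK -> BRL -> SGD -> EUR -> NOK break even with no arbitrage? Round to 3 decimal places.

13.191

Known legs of the cycle: 0.5478 × 0.2638 × 0.5246 = 0.075809757144
For no arbitrage the full-cycle product must be 1, so the missing rate is 1 / 0.075809757144 ≈ 13.19091.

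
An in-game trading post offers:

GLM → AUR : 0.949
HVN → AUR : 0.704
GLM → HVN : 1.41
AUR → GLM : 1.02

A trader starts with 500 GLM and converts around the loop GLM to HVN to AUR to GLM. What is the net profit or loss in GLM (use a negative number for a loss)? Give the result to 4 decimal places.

6.2464

500 GLM × 1.41 = 705 HVN
705 HVN × 0.704 = 496.32 AUR
496.32 AUR × 1.02 = 506.2464 GLM
Net change: 506.2464 − 500 = 6.2464 GLM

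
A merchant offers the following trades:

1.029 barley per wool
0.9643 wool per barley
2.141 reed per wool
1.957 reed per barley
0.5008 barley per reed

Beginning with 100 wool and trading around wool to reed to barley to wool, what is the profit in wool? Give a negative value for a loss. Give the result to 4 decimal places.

100 wool × 2.141 = 214.1 reed
214.1 reed × 0.5008 = 107.22128 barley
107.22128 barley × 0.9643 = 103.393480304 wool
Net change: 103.393480304 − 100 = 3.393480304 wool

3.3935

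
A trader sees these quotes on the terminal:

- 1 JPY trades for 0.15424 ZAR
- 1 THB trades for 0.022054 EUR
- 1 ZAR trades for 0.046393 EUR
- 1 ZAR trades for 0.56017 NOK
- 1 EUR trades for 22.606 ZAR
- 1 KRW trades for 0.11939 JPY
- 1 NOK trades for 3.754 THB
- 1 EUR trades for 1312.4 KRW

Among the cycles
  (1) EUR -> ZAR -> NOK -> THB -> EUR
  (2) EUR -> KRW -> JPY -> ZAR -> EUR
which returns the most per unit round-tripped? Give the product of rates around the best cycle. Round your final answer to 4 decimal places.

1.1212

(1) 22.606 × 0.56017 × 3.754 × 0.022054 = 1.04840
(2) 1312.4 × 0.11939 × 0.15424 × 0.046393 = 1.12120
Highest is cycle (2) at 1.1212 (>1, arbitrage).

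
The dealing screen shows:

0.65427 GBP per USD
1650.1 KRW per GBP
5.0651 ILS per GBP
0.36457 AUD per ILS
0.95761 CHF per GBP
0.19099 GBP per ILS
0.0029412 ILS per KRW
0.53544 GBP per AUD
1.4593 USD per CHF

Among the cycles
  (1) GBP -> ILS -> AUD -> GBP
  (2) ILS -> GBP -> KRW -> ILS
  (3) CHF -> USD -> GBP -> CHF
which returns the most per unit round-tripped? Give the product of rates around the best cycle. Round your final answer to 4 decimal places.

(1) 5.0651 × 0.36457 × 0.53544 = 0.98873
(2) 0.19099 × 1650.1 × 0.0029412 = 0.92693
(3) 1.4593 × 0.65427 × 0.95761 = 0.91430
Highest is cycle (1) at 0.9887 (≤1, no arbitrage).

0.9887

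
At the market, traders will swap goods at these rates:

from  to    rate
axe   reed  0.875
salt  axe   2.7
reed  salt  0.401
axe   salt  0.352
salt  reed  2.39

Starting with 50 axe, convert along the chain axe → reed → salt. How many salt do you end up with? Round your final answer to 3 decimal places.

17.544

50 axe × 0.875 = 43.75 reed
43.75 reed × 0.401 = 17.54375 salt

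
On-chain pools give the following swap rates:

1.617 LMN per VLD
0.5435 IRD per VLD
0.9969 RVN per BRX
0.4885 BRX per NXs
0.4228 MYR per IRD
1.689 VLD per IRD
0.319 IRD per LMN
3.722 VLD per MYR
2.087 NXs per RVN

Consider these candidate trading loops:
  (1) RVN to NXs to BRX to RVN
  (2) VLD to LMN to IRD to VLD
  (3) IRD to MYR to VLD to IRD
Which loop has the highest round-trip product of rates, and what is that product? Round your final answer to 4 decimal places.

1.0163

(1) 2.087 × 0.4885 × 0.9969 = 1.01634
(2) 1.617 × 0.319 × 1.689 = 0.87123
(3) 0.4228 × 3.722 × 0.5435 = 0.85529
Highest is cycle (1) at 1.0163 (>1, arbitrage).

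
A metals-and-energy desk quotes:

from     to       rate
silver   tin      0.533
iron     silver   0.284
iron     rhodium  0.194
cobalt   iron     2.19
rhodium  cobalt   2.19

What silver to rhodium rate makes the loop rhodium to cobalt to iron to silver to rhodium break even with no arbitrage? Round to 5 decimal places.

Known legs of the cycle: 2.19 × 2.19 × 0.284 = 1.3620924
For no arbitrage the full-cycle product must be 1, so the missing rate is 1 / 1.3620924 ≈ 0.7341646.

0.73416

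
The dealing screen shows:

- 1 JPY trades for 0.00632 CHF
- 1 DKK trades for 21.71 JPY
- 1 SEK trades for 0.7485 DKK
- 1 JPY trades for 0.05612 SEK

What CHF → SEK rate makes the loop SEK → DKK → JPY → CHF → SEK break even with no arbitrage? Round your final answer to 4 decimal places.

Known legs of the cycle: 0.7485 × 21.71 × 0.00632 = 0.1026995892
For no arbitrage the full-cycle product must be 1, so the missing rate is 1 / 0.1026995892 ≈ 9.737137.

9.7371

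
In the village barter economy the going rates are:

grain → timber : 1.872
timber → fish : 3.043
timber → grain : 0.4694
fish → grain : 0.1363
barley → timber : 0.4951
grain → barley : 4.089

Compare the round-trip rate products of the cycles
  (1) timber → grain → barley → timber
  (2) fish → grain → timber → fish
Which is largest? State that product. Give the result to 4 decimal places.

0.9503

(1) 0.4694 × 4.089 × 0.4951 = 0.95028
(2) 0.1363 × 1.872 × 3.043 = 0.77643
Highest is cycle (1) at 0.9503 (≤1, no arbitrage).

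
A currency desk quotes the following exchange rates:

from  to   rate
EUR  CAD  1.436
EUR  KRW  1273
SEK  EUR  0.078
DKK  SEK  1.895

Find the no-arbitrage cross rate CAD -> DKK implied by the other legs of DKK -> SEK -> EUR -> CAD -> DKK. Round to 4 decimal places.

4.7113

Known legs of the cycle: 1.895 × 0.078 × 1.436 = 0.21225516
For no arbitrage the full-cycle product must be 1, so the missing rate is 1 / 0.21225516 ≈ 4.711311.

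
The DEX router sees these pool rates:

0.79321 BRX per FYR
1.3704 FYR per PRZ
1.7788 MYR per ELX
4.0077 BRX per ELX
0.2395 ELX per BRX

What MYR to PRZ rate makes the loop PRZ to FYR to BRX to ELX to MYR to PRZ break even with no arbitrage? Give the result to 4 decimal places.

Known legs of the cycle: 1.3704 × 0.79321 × 0.2395 × 1.7788 = 0.4630929497226384
For no arbitrage the full-cycle product must be 1, so the missing rate is 1 / 0.4630929497226384 ≈ 2.159394.

2.1594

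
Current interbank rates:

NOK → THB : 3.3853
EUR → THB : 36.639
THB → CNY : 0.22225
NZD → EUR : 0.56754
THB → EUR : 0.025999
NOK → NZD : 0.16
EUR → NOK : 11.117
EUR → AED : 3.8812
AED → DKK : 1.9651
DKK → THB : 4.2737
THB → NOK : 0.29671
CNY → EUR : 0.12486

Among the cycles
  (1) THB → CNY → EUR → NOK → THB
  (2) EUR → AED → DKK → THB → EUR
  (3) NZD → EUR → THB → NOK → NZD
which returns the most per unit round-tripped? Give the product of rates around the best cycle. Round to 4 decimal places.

(1) 0.22225 × 0.12486 × 11.117 × 3.3853 = 1.04436
(2) 3.8812 × 1.9651 × 4.2737 × 0.025999 = 0.84744
(3) 0.56754 × 36.639 × 0.29671 × 0.16 = 0.98717
Highest is cycle (1) at 1.0444 (>1, arbitrage).

1.0444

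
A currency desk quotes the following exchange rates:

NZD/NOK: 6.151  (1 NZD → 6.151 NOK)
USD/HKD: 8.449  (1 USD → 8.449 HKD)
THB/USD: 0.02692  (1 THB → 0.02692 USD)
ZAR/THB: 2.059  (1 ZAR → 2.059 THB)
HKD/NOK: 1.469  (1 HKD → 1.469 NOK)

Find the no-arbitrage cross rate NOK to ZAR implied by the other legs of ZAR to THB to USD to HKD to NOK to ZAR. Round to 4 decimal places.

Known legs of the cycle: 2.059 × 0.02692 × 8.449 × 1.469 = 0.68795258691068
For no arbitrage the full-cycle product must be 1, so the missing rate is 1 / 0.68795258691068 ≈ 1.453589.

1.4536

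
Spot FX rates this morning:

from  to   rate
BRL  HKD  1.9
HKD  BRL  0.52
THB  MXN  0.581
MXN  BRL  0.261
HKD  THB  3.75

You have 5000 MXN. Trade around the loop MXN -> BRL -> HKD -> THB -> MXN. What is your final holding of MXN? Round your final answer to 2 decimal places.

5402.21

5000 MXN × 0.261 = 1305 BRL
1305 BRL × 1.9 = 2479.5 HKD
2479.5 HKD × 3.75 = 9298.125 THB
9298.125 THB × 0.581 = 5402.210625 MXN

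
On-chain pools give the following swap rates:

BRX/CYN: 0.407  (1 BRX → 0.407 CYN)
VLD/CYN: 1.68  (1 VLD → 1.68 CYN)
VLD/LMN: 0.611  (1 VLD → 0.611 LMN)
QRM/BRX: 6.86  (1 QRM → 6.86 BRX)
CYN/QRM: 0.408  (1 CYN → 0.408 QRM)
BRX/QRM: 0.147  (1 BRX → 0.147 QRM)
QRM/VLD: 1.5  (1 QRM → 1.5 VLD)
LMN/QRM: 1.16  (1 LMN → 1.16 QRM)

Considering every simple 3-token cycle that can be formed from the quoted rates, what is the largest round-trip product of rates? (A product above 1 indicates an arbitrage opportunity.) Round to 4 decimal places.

1.1391

CYN→QRM→BRX→CYN: 0.408 × 6.86 × 0.407 = 1.13914
LMN→QRM→VLD→LMN: 1.16 × 1.5 × 0.611 = 1.06314
CYN→QRM→VLD→CYN: 0.408 × 1.5 × 1.68 = 1.02816
Maximum is CYN→QRM→BRX→CYN at 1.1391; arbitrage exists.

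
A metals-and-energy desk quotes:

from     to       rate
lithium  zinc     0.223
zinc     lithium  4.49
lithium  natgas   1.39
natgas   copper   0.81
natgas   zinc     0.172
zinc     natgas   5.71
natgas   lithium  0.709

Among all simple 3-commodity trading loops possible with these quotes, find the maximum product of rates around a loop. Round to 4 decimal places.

1.0735

lithium→natgas→zinc→lithium: 1.39 × 0.172 × 4.49 = 1.07347
lithium→zinc→natgas→lithium: 0.223 × 5.71 × 0.709 = 0.90279
Maximum is lithium→natgas→zinc→lithium at 1.0735; arbitrage exists.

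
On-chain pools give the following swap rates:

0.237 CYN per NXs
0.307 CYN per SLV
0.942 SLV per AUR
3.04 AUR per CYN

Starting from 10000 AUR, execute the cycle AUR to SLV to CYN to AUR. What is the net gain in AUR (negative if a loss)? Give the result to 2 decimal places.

-1208.50

10000 AUR × 0.942 = 9420 SLV
9420 SLV × 0.307 = 2891.94 CYN
2891.94 CYN × 3.04 = 8791.4976 AUR
Net change: 8791.4976 − 10000 = -1208.5024 AUR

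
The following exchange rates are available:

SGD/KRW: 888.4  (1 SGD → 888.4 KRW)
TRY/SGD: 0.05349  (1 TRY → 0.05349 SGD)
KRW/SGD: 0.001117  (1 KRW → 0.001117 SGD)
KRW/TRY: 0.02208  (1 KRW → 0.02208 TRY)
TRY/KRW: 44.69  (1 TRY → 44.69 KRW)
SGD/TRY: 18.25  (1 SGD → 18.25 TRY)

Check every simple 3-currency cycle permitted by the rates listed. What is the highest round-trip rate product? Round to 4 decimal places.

SGD→KRW→TRY→SGD: 888.4 × 0.02208 × 0.05349 = 1.04925
SGD→TRY→KRW→SGD: 18.25 × 44.69 × 0.001117 = 0.91102
Maximum is SGD→KRW→TRY→SGD at 1.0493; arbitrage exists.

1.0493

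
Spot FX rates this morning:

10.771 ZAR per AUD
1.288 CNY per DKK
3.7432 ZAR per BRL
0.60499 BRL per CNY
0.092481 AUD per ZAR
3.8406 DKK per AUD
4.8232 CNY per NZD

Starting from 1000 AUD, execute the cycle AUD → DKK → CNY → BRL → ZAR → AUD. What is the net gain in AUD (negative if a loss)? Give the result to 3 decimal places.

35.997

1000 AUD × 3.8406 = 3840.6 DKK
3840.6 DKK × 1.288 = 4946.6928 CNY
4946.6928 CNY × 0.60499 = 2992.699677072 BRL
2992.699677072 BRL × 3.7432 = 11202.2734312159104 ZAR
11202.2734312159104 ZAR × 0.092481 = 1035.9974491922786097024 AUD
Net change: 1035.9974491922786097024 − 1000 = 35.9974491922786097024 AUD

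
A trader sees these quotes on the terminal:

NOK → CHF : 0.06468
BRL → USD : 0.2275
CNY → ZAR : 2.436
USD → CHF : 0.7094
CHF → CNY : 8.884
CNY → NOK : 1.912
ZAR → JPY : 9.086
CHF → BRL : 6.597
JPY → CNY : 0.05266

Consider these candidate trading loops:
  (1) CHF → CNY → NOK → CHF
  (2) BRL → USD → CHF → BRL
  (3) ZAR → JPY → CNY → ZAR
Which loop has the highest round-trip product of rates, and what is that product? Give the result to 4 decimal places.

1.1655

(1) 8.884 × 1.912 × 0.06468 = 1.09867
(2) 0.2275 × 0.7094 × 6.597 = 1.06468
(3) 9.086 × 0.05266 × 2.436 = 1.16555
Highest is cycle (3) at 1.1655 (>1, arbitrage).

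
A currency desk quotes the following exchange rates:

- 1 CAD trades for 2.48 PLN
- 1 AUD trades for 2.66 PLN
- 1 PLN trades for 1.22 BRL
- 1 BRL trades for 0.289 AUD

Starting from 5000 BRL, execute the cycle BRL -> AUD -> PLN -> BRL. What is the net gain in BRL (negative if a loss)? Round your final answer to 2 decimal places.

5000 BRL × 0.289 = 1445 AUD
1445 AUD × 2.66 = 3843.7 PLN
3843.7 PLN × 1.22 = 4689.314 BRL
Net change: 4689.314 − 5000 = -310.686 BRL

-310.69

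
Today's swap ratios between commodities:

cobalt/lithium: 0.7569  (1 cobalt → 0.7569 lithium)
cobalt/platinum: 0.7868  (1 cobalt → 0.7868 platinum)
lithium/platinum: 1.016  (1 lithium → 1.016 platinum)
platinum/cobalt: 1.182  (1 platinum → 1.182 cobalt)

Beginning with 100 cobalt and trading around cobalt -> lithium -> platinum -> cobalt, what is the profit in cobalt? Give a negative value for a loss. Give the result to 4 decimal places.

-9.1030

100 cobalt × 0.7569 = 75.69 lithium
75.69 lithium × 1.016 = 76.90104 platinum
76.90104 platinum × 1.182 = 90.89702928 cobalt
Net change: 90.89702928 − 100 = -9.10297072 cobalt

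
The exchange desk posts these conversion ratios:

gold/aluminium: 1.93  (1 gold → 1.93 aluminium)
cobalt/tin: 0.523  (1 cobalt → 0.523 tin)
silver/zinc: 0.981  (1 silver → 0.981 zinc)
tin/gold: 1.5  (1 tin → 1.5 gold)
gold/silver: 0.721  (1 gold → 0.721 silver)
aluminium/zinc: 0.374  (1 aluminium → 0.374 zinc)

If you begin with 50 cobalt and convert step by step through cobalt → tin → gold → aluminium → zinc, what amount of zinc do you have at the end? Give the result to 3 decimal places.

28.313

50 cobalt × 0.523 = 26.15 tin
26.15 tin × 1.5 = 39.225 gold
39.225 gold × 1.93 = 75.70425 aluminium
75.70425 aluminium × 0.374 = 28.3133895 zinc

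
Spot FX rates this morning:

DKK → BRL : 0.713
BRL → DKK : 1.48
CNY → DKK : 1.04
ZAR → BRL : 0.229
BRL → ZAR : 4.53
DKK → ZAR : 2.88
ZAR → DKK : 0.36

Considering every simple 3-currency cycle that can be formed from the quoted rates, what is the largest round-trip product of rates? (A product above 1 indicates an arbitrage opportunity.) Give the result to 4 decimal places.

ZAR→DKK→BRL→ZAR: 0.36 × 0.713 × 4.53 = 1.16276
ZAR→BRL→DKK→ZAR: 0.229 × 1.48 × 2.88 = 0.97609
Maximum is ZAR→DKK→BRL→ZAR at 1.1628; arbitrage exists.

1.1628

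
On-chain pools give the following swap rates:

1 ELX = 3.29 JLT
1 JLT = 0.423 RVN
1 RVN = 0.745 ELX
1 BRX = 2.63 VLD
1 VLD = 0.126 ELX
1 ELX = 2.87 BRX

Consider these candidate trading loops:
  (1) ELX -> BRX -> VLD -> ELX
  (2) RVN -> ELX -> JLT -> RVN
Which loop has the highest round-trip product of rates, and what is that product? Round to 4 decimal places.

1.0368

(1) 2.87 × 2.63 × 0.126 = 0.95106
(2) 0.745 × 3.29 × 0.423 = 1.03679
Highest is cycle (2) at 1.0368 (>1, arbitrage).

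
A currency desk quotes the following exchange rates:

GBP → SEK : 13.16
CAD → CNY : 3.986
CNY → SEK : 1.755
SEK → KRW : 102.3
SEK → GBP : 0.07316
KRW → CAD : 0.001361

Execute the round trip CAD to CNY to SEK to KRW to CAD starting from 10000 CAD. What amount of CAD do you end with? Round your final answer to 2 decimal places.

10000 CAD × 3.986 = 39860 CNY
39860 CNY × 1.755 = 69954.3 SEK
69954.3 SEK × 102.3 = 7156324.89 KRW
7156324.89 KRW × 0.001361 = 9739.75817529 CAD

9739.76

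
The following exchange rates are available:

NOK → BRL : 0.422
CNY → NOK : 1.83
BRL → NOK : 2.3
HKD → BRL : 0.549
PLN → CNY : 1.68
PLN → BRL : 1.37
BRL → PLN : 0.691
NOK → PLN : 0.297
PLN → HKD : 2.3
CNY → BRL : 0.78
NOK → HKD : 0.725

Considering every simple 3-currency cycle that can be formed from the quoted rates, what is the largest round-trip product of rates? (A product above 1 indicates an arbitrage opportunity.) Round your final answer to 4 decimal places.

0.9358

BRL→NOK→PLN→BRL: 2.3 × 0.297 × 1.37 = 0.93585
BRL→NOK→HKD→BRL: 2.3 × 0.725 × 0.549 = 0.91546
PLN→CNY→NOK→PLN: 1.68 × 1.83 × 0.297 = 0.91310
BRL→PLN→CNY→BRL: 0.691 × 1.68 × 0.78 = 0.90549
BRL→PLN→HKD→BRL: 0.691 × 2.3 × 0.549 = 0.87253
Maximum is BRL→NOK→PLN→BRL at 0.9358; no arbitrage — every cycle loses value.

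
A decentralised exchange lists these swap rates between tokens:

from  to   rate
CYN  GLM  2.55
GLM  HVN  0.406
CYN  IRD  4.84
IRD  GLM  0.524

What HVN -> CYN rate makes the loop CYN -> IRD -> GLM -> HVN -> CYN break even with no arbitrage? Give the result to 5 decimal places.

0.97117

Known legs of the cycle: 4.84 × 0.524 × 0.406 = 1.02968096
For no arbitrage the full-cycle product must be 1, so the missing rate is 1 / 1.02968096 ≈ 0.9711746.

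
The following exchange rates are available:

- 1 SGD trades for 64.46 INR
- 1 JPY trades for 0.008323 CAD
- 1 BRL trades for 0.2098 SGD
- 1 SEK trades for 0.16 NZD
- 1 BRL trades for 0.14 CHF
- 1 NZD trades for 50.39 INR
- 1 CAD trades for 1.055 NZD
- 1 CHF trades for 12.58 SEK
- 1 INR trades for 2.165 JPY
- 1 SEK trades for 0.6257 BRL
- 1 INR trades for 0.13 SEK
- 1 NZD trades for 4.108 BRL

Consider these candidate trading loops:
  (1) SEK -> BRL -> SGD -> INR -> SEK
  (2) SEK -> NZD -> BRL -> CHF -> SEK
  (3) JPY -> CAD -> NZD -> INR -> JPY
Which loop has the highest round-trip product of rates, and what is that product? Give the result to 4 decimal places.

1.1576

(1) 0.6257 × 0.2098 × 64.46 × 0.13 = 1.10003
(2) 0.16 × 4.108 × 0.14 × 12.58 = 1.15760
(3) 0.008323 × 1.055 × 50.39 × 2.165 = 0.95793
Highest is cycle (2) at 1.1576 (>1, arbitrage).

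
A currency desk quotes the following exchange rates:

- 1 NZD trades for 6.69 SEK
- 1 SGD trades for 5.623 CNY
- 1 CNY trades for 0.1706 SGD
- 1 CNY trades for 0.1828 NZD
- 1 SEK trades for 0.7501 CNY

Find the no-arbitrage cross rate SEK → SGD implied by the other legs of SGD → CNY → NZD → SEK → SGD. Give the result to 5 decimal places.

0.14542

Known legs of the cycle: 5.623 × 0.1828 × 6.69 = 6.876546636
For no arbitrage the full-cycle product must be 1, so the missing rate is 1 / 6.876546636 ≈ 0.1454218.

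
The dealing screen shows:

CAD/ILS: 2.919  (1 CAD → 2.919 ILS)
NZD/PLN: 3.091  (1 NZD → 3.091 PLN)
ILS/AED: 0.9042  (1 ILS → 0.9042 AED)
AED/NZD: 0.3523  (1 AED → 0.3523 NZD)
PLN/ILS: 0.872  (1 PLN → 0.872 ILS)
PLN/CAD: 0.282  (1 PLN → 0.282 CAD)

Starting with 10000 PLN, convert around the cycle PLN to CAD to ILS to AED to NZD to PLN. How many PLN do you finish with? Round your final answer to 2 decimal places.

8105.12

10000 PLN × 0.282 = 2820 CAD
2820 CAD × 2.919 = 8231.58 ILS
8231.58 ILS × 0.9042 = 7442.994636 AED
7442.994636 AED × 0.3523 = 2622.1670102628 NZD
2622.1670102628 NZD × 3.091 = 8105.1182287223148 PLN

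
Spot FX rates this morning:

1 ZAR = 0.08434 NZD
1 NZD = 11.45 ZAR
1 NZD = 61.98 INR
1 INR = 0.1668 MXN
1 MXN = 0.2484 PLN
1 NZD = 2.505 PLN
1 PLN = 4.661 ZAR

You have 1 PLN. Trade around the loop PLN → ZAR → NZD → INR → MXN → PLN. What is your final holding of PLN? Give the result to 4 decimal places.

1 PLN × 4.661 = 4.661 ZAR
4.661 ZAR × 0.08434 = 0.39310874 NZD
0.39310874 NZD × 61.98 = 24.3648797052 INR
24.3648797052 INR × 0.1668 = 4.06406193482736 MXN
4.06406193482736 MXN × 0.2484 = 1.009512984611116224 PLN

1.0095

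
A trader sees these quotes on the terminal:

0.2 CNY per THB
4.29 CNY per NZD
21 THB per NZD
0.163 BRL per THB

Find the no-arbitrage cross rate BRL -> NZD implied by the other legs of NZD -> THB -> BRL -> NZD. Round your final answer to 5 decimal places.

0.29214

Known legs of the cycle: 21 × 0.163 = 3.423
For no arbitrage the full-cycle product must be 1, so the missing rate is 1 / 3.423 ≈ 0.2921414.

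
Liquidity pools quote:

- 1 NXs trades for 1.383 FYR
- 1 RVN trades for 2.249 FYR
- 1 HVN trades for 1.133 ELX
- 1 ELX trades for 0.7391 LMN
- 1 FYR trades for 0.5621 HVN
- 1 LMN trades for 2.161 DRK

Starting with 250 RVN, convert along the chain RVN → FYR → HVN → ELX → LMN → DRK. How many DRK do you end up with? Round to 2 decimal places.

250 RVN × 2.249 = 562.25 FYR
562.25 FYR × 0.5621 = 316.040725 HVN
316.040725 HVN × 1.133 = 358.074141425 ELX
358.074141425 ELX × 0.7391 = 264.6525979272175 LMN
264.6525979272175 LMN × 2.161 = 571.9142641207170175 DRK

571.91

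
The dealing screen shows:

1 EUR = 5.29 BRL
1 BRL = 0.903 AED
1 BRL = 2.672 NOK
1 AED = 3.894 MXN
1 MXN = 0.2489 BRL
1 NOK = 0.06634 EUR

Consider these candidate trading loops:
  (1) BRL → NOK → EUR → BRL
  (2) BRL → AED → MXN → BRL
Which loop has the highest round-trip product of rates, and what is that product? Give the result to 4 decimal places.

0.9377

(1) 2.672 × 0.06634 × 5.29 = 0.93771
(2) 0.903 × 3.894 × 0.2489 = 0.87520
Highest is cycle (1) at 0.9377 (≤1, no arbitrage).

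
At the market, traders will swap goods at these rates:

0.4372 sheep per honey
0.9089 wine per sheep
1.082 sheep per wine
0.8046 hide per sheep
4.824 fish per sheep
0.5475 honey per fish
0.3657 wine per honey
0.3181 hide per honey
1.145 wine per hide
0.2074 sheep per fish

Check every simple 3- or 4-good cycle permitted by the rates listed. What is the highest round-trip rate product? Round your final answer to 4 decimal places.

sheep→fish→honey→sheep: 4.824 × 0.5475 × 0.4372 = 1.15471
sheep→fish→honey→wine→sheep: 4.824 × 0.5475 × 0.3657 × 1.082 = 1.04507
sheep→hide→wine→sheep: 0.8046 × 1.145 × 1.082 = 0.99681
Maximum is sheep→fish→honey→sheep at 1.1547; arbitrage exists.

1.1547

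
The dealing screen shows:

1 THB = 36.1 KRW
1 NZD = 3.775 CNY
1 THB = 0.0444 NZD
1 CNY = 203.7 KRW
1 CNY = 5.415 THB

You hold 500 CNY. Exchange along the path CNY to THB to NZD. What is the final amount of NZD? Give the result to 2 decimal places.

120.21

500 CNY × 5.415 = 2707.5 THB
2707.5 THB × 0.0444 = 120.213 NZD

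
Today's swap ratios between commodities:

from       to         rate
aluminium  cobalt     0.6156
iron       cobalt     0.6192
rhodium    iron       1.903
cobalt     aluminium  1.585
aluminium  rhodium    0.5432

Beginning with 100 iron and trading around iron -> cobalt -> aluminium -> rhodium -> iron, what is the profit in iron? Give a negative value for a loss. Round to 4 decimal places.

1.4516

100 iron × 0.6192 = 61.92 cobalt
61.92 cobalt × 1.585 = 98.1432 aluminium
98.1432 aluminium × 0.5432 = 53.31138624 rhodium
53.31138624 rhodium × 1.903 = 101.45156801472 iron
Net change: 101.45156801472 − 100 = 1.45156801472 iron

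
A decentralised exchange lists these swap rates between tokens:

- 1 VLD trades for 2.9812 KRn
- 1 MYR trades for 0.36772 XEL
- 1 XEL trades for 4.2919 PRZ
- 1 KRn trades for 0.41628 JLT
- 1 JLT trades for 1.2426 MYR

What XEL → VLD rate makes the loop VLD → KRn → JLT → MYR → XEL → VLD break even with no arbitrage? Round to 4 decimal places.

Known legs of the cycle: 2.9812 × 0.41628 × 1.2426 × 0.36772 = 0.567055097912760192
For no arbitrage the full-cycle product must be 1, so the missing rate is 1 / 0.567055097912760192 ≈ 1.763497.

1.7635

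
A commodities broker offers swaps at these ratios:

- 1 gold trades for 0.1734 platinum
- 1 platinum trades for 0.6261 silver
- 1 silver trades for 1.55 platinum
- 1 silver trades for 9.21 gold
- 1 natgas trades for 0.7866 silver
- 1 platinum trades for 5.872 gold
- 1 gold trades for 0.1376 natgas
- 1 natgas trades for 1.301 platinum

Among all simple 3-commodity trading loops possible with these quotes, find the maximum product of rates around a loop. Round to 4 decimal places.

1.0512

platinum→gold→natgas→platinum: 5.872 × 0.1376 × 1.301 = 1.05119
platinum→silver→gold→platinum: 0.6261 × 9.21 × 0.1734 = 0.99989
gold→natgas→silver→gold: 0.1376 × 0.7866 × 9.21 = 0.99686
Maximum is platinum→gold→natgas→platinum at 1.0512; arbitrage exists.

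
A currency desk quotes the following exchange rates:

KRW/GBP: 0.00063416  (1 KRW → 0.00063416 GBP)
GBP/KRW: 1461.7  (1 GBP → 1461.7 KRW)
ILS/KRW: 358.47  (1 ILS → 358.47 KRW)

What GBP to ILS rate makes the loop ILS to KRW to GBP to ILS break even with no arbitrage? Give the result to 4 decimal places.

4.3989

Known legs of the cycle: 358.47 × 0.00063416 = 0.2273273352
For no arbitrage the full-cycle product must be 1, so the missing rate is 1 / 0.2273273352 ≈ 4.398943.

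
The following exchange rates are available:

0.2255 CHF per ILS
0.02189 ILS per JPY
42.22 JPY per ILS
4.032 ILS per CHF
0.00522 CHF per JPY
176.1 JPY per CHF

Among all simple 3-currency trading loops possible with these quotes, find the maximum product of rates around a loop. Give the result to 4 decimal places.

0.8886

ILS→JPY→CHF→ILS: 42.22 × 0.00522 × 4.032 = 0.88861
ILS→CHF→JPY→ILS: 0.2255 × 176.1 × 0.02189 = 0.86926
Maximum is ILS→JPY→CHF→ILS at 0.8886; no arbitrage — every cycle loses value.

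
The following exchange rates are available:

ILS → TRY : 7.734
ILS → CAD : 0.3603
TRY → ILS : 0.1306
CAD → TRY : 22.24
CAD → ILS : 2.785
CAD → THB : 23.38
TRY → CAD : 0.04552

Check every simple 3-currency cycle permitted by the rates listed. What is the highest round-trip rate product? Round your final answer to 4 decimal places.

ILS→CAD→TRY→ILS: 0.3603 × 22.24 × 0.1306 = 1.04651
ILS→TRY→CAD→ILS: 7.734 × 0.04552 × 2.785 = 0.98046
Maximum is ILS→CAD→TRY→ILS at 1.0465; arbitrage exists.

1.0465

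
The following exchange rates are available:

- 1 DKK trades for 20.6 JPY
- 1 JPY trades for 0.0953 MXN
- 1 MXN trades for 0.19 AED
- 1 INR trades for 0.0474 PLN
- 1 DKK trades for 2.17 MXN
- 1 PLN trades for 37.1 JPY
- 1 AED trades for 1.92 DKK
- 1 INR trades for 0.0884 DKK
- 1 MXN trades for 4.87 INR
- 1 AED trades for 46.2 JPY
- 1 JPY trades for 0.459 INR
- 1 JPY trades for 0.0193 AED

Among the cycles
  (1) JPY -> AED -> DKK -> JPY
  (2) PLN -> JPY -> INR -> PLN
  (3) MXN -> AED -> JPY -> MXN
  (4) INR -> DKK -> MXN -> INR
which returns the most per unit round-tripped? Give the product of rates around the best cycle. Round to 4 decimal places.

0.9342

(1) 0.0193 × 1.92 × 20.6 = 0.76335
(2) 37.1 × 0.459 × 0.0474 = 0.80717
(3) 0.19 × 46.2 × 0.0953 = 0.83654
(4) 0.0884 × 2.17 × 4.87 = 0.93420
Highest is cycle (4) at 0.9342 (≤1, no arbitrage).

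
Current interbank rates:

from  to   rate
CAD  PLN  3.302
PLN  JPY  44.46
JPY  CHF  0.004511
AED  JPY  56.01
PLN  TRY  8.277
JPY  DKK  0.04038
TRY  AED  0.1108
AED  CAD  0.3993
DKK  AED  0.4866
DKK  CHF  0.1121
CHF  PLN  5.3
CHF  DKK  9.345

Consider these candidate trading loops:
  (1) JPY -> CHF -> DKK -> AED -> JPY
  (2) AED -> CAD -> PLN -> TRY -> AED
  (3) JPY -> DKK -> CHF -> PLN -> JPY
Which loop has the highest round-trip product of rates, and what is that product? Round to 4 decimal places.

1.2092

(1) 0.004511 × 9.345 × 0.4866 × 56.01 = 1.14892
(2) 0.3993 × 3.302 × 8.277 × 0.1108 = 1.20917
(3) 0.04038 × 0.1121 × 5.3 × 44.46 = 1.06664
Highest is cycle (2) at 1.2092 (>1, arbitrage).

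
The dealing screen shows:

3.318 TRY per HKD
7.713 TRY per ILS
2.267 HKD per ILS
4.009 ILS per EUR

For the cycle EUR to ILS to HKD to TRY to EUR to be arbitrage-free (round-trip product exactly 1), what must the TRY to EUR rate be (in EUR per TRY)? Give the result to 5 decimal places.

Known legs of the cycle: 4.009 × 2.267 × 3.318 = 30.155321154
For no arbitrage the full-cycle product must be 1, so the missing rate is 1 / 30.155321154 ≈ 0.0331616.

0.03316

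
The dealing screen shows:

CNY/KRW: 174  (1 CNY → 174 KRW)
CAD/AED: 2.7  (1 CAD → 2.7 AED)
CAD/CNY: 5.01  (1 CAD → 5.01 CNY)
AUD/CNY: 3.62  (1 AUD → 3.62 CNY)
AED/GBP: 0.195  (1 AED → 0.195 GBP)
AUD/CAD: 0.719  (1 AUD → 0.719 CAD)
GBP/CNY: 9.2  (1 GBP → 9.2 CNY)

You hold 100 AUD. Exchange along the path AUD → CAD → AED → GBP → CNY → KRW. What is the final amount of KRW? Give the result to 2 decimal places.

60598.84

100 AUD × 0.719 = 71.9 CAD
71.9 CAD × 2.7 = 194.13 AED
194.13 AED × 0.195 = 37.85535 GBP
37.85535 GBP × 9.2 = 348.26922 CNY
348.26922 CNY × 174 = 60598.84428 KRW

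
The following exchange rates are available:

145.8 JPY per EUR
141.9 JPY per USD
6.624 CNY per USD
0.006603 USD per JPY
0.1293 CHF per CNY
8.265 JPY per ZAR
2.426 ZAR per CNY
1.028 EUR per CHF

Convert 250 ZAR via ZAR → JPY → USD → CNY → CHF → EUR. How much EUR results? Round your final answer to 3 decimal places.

250 ZAR × 8.265 = 2066.25 JPY
2066.25 JPY × 0.006603 = 13.64344875 USD
13.64344875 USD × 6.624 = 90.37420452 CNY
90.37420452 CNY × 0.1293 = 11.685384644436 CHF
11.685384644436 CHF × 1.028 = 12.012575414480208 EUR

12.013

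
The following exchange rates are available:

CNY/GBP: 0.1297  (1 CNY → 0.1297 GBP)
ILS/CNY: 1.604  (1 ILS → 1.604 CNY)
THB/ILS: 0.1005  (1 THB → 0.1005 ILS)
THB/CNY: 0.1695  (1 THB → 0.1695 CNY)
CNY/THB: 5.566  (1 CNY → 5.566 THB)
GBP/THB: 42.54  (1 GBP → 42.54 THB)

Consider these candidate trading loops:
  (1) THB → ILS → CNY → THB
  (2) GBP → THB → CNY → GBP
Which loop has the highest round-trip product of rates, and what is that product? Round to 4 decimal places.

(1) 0.1005 × 1.604 × 5.566 = 0.89725
(2) 42.54 × 0.1695 × 0.1297 = 0.93521
Highest is cycle (2) at 0.9352 (≤1, no arbitrage).

0.9352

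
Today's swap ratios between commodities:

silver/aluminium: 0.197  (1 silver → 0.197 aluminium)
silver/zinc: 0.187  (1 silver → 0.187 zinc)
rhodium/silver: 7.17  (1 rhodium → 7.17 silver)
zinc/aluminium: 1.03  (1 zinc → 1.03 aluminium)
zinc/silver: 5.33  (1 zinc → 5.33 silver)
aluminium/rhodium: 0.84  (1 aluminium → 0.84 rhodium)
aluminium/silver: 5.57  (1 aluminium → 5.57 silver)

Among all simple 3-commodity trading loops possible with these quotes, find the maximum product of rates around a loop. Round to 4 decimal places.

silver→aluminium→rhodium→silver: 0.197 × 0.84 × 7.17 = 1.18649
silver→zinc→aluminium→silver: 0.187 × 1.03 × 5.57 = 1.07284
Maximum is silver→aluminium→rhodium→silver at 1.1865; arbitrage exists.

1.1865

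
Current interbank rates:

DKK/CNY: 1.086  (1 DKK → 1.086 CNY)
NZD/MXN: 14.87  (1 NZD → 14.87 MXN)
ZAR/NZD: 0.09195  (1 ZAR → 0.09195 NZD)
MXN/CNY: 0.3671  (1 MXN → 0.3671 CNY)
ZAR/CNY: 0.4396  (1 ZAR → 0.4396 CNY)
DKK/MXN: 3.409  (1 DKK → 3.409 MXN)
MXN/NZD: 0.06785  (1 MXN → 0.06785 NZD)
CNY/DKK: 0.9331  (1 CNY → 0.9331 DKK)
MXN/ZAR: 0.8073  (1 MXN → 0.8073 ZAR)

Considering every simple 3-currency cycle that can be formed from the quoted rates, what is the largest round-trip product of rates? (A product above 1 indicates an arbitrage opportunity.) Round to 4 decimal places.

1.1677

MXN→CNY→DKK→MXN: 0.3671 × 0.9331 × 3.409 = 1.16772
ZAR→NZD→MXN→ZAR: 0.09195 × 14.87 × 0.8073 = 1.10382
Maximum is MXN→CNY→DKK→MXN at 1.1677; arbitrage exists.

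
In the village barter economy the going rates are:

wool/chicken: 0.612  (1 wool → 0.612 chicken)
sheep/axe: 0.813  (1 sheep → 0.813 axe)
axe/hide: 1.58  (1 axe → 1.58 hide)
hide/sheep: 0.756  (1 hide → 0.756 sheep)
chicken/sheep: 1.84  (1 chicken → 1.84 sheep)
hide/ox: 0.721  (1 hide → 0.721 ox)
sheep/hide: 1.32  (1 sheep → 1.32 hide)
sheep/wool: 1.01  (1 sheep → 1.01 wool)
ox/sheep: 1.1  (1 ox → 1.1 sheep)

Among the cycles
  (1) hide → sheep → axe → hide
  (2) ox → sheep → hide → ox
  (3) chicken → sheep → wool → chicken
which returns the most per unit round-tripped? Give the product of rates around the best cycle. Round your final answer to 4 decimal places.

(1) 0.756 × 0.813 × 1.58 = 0.97111
(2) 1.1 × 1.32 × 0.721 = 1.04689
(3) 1.84 × 1.01 × 0.612 = 1.13734
Highest is cycle (3) at 1.1373 (>1, arbitrage).

1.1373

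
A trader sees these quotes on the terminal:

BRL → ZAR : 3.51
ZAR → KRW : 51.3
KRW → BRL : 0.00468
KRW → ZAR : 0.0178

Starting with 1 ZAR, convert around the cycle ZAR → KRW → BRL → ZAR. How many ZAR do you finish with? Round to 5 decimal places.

0.84269

1 ZAR × 51.3 = 51.3 KRW
51.3 KRW × 0.00468 = 0.240084 BRL
0.240084 BRL × 3.51 = 0.84269484 ZAR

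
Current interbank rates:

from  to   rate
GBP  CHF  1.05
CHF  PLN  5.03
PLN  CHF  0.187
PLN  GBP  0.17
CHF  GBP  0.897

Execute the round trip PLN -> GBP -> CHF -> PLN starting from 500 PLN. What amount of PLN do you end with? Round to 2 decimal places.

500 PLN × 0.17 = 85 GBP
85 GBP × 1.05 = 89.25 CHF
89.25 CHF × 5.03 = 448.9275 PLN

448.93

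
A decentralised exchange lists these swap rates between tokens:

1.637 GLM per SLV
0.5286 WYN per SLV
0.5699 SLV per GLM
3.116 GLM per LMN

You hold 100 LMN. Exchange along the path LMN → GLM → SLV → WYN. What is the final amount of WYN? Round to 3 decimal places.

100 LMN × 3.116 = 311.6 GLM
311.6 GLM × 0.5699 = 177.58084 SLV
177.58084 SLV × 0.5286 = 93.869232024 WYN

93.869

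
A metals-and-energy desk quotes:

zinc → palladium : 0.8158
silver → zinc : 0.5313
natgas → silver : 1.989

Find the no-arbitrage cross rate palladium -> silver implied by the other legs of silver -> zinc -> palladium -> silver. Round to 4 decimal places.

Known legs of the cycle: 0.5313 × 0.8158 = 0.43343454
For no arbitrage the full-cycle product must be 1, so the missing rate is 1 / 0.43343454 ≈ 2.307153.

2.3072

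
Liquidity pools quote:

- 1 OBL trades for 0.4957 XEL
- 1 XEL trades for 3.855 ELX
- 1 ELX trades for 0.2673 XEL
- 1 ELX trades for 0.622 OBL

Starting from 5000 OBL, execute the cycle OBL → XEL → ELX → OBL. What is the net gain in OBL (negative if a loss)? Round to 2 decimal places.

942.97

5000 OBL × 0.4957 = 2478.5 XEL
2478.5 XEL × 3.855 = 9554.6175 ELX
9554.6175 ELX × 0.622 = 5942.972085 OBL
Net change: 5942.972085 − 5000 = 942.972085 OBL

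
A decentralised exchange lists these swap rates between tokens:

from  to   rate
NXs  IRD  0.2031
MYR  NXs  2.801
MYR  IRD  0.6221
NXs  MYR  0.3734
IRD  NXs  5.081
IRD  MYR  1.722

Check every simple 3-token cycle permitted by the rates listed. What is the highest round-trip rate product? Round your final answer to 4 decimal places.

1.1803

NXs→MYR→IRD→NXs: 0.3734 × 0.6221 × 5.081 = 1.18028
NXs→IRD→MYR→NXs: 0.2031 × 1.722 × 2.801 = 0.97962
Maximum is NXs→MYR→IRD→NXs at 1.1803; arbitrage exists.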